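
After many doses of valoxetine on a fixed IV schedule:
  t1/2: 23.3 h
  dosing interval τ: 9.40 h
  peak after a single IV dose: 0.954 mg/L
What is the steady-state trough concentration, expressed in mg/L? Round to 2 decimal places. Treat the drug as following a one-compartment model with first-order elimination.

k = ln2 / t½ = 0.693147 / 23.3 = 0.02975 h⁻¹
e^(−kτ) = e^(−0.02975 × 9.40) = 0.7560
Accumulation ratio R = 1 / (1 − e^(−kτ)) = 1 / (1 − 0.7560) = 4.098
Steady-state trough = C₀ × R × e^(−kτ) = 0.954 × 4.098 × 0.7560 = 2.956 mg/L

2.96 mg/L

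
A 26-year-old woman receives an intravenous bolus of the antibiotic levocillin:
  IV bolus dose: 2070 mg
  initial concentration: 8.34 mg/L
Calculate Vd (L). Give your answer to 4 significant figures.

248.2 L

Vd = Dose / C₀ = 2070 / 8.34 = 248.2 L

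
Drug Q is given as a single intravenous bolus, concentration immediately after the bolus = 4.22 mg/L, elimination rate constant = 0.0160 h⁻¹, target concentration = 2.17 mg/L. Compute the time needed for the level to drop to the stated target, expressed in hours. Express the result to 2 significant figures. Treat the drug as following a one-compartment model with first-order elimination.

42 h

t = ln(C₀ / C) / k = ln(4.220 / 2.17) / 0.01600
  = ln(1.945) / 0.01600 = 0.6653 / 0.01600 = 41.58 h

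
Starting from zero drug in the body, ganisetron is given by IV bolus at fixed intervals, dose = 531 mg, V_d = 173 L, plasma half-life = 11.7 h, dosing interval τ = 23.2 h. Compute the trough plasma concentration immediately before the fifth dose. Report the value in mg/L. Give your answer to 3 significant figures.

1.04 mg/L

C₀ per dose = Dose / Vd = 531 / 173 = 3.069 mg/L
k = ln2 / t½ = 0.693147 / 11.7 = 0.05924 h⁻¹
Fraction remaining after one interval: r = e^(−kτ) = e^(−0.05924 × 23.2) = 0.2530
Before dose 5, 4 doses have been given (aged 1τ, 2τ, 3τ, 4τ).
C_trough = C₀ × (r + r² + … + r^4) = C₀ × r(1−r^4)/(1−r)
        = 3.069 × 0.2530 × (1 − 0.004097) / (1 − 0.2530) = 1.035 mg/L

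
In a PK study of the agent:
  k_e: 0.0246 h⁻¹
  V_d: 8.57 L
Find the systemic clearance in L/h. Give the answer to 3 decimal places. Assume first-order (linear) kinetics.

CL = k × Vd = 0.0246 × 8.57 = 0.2108 L/h

0.211 L/h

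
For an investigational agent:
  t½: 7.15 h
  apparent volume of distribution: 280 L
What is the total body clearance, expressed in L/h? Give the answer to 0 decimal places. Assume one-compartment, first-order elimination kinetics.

27 L/h

k = ln2 / t½ = 0.693147 / 7.15 = 0.09694 h⁻¹
CL = k × Vd = 0.09694 × 280 = 27.14 L/h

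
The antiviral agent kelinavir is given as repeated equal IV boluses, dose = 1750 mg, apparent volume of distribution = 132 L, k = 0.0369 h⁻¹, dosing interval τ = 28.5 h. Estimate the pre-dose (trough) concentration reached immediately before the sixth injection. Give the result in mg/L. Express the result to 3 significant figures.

C₀ per dose = Dose / Vd = 1750 / 132 = 13.26 mg/L
Fraction remaining after one interval: r = e^(−kτ) = e^(−0.03690 × 28.5) = 0.3494
Before dose 6, 5 doses have been given (aged 1τ, 2τ, 3τ, 4τ, 5τ).
C_trough = C₀ × (r + r² + … + r^5) = C₀ × r(1−r^5)/(1−r)
        = 13.26 × 0.3494 × (1 − 0.005207) / (1 − 0.3494) = 7.084 mg/L

7.08 mg/L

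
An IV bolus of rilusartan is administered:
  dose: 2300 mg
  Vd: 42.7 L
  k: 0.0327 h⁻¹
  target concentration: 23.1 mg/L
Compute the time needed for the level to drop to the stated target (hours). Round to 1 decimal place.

C₀ = Dose / Vd = 2300 / 42.7 = 53.86 mg/L
t = ln(C₀ / C) / k = ln(53.86 / 23.1) / 0.03270
  = ln(2.332) / 0.03270 = 0.8467 / 0.03270 = 25.89 h

25.9 h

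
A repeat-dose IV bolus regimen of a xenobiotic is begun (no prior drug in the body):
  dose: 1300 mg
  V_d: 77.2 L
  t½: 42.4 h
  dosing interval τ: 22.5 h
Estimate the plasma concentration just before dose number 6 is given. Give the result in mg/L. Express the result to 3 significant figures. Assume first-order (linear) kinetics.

31.9 mg/L

C₀ per dose = Dose / Vd = 1300 / 77.2 = 16.84 mg/L
k = ln2 / t½ = 0.693147 / 42.4 = 0.01635 h⁻¹
Fraction remaining after one interval: r = e^(−kτ) = e^(−0.01635 × 22.5) = 0.6922
Before dose 6, 5 doses have been given (aged 1τ, 2τ, 3τ, 4τ, 5τ).
C_trough = C₀ × (r + r² + … + r^5) = C₀ × r(1−r^5)/(1−r)
        = 16.84 × 0.6922 × (1 − 0.1589) / (1 − 0.6922) = 31.85 mg/L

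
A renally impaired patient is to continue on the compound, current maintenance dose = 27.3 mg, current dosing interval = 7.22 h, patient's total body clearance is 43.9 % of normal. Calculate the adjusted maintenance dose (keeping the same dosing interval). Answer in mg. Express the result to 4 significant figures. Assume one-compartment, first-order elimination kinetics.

11.98 mg

To keep the same average steady-state level, dosing rate must scale with clearance.
CL ratio = 43.9 / 100 = 0.4390
New dose (same interval) = 27.3 × 0.4390 = 11.98 mg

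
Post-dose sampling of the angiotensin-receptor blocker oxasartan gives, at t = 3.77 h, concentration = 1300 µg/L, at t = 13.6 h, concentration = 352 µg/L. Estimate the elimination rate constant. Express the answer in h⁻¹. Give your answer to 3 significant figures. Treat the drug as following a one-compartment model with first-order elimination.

0.133 h⁻¹

k = ln(C₁/C₂) / (t₂ − t₁) = ln(1300/352) / (13.6 − 3.77)
  = 1.306 / 9.830 = 0.1329 h⁻¹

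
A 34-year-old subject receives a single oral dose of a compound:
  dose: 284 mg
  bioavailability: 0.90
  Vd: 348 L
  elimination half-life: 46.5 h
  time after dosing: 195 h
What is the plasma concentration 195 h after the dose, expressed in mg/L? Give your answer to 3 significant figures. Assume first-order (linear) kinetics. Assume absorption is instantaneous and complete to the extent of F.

0.0401 mg/L

Amount reaching circulation = F × Dose = 0.90 × 284.0 = 255.6 mg
C₀ = F·Dose / Vd = 255.6 / 348 = 0.7345 mg/L
k = ln2 / t½ = 0.693147 / 46.5 = 0.01491 h⁻¹
C = C₀ · e^(−k·t) = 0.7345 × e^(−0.01491 × 195)
  = 0.7345 × 0.05461 = 0.04011 mg/L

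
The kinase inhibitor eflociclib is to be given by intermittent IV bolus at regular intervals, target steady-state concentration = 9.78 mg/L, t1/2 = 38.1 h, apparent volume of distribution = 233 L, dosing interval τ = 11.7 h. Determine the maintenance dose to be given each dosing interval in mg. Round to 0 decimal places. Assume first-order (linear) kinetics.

485 mg

k = ln2 / t½ = 0.693147 / 38.1 = 0.01819 h⁻¹
CL = k × Vd = 0.01819 × 233 = 4.238 L/h
At steady state, Dose/τ = Css × CL.
Dose = Css × CL × τ = 9.78 × 4.238 × 11.7 = 484.9 mg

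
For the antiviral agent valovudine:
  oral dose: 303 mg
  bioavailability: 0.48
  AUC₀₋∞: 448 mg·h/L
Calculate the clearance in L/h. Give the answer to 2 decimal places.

CL = F·Dose / AUC = 0.48 × 303 / 448 = 0.3246 L/h

0.32 L/h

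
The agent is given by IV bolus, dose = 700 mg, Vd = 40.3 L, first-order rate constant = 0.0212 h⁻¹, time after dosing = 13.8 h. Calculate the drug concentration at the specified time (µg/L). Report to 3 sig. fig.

13000 µg/L

C₀ = Dose / Vd = 700.0 / 40.3 = 17.37 mg/L
C = C₀ · e^(−k·t) = 17.37 × e^(−0.02120 × 13.8)
  = 17.37 × 0.7464 = 12.96 mg/L
Convert: 12.96 mg/L × 1000 = 12960 µg/L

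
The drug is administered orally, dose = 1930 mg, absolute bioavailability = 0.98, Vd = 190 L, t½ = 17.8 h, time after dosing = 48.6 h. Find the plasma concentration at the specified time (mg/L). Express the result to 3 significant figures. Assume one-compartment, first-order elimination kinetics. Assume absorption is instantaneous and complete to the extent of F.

Amount reaching circulation = F × Dose = 0.98 × 1930 = 1891 mg
C₀ = F·Dose / Vd = 1891 / 190 = 9.953 mg/L
k = ln2 / t½ = 0.693147 / 17.8 = 0.03894 h⁻¹
C = C₀ · e^(−k·t) = 9.953 × e^(−0.03894 × 48.6)
  = 9.953 × 0.1507 = 1.500 mg/L

1.50 mg/L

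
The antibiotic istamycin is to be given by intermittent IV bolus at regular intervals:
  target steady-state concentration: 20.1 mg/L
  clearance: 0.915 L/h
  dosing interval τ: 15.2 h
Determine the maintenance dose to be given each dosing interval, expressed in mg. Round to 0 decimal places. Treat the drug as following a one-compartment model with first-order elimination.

At steady state, Dose/τ = Css × CL.
Dose = Css × CL × τ = 20.1 × 0.9150 × 15.2 = 279.6 mg

280 mg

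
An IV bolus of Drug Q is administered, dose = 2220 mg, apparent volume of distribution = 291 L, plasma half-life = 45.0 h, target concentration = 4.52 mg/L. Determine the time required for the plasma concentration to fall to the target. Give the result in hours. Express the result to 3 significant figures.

34.0 h

C₀ = Dose / Vd = 2220 / 291 = 7.629 mg/L
k = ln2 / t½ = 0.693147 / 45.0 = 0.01540 h⁻¹
t = ln(C₀ / C) / k = ln(7.629 / 4.52) / 0.01540
  = ln(1.688) / 0.01540 = 0.5235 / 0.01540 = 33.99 h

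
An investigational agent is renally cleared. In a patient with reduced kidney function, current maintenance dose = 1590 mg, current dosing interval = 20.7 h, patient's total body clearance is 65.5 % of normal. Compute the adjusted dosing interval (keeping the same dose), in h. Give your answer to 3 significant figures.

To keep the same average steady-state level, dosing rate must scale with clearance.
CL ratio = 65.5 / 100 = 0.6550
New interval (same dose) = 20.7 / 0.6550 = 31.60 h

31.6 h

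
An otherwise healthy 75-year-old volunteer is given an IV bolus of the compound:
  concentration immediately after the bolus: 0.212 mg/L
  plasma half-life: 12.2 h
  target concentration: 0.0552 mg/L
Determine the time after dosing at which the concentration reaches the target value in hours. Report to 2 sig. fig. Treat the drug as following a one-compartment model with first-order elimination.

24 h

k = ln2 / t½ = 0.693147 / 12.2 = 0.05682 h⁻¹
t = ln(C₀ / C) / k = ln(0.2120 / 0.0552) / 0.05682
  = ln(3.841) / 0.05682 = 1.346 / 0.05682 = 23.69 h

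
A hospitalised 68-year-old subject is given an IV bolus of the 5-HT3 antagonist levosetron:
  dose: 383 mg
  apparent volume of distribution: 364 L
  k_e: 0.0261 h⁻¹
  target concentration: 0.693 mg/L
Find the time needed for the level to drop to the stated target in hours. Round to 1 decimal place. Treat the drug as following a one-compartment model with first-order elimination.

C₀ = Dose / Vd = 383.0 / 364 = 1.052 mg/L
t = ln(C₀ / C) / k = ln(1.052 / 0.693) / 0.02610
  = ln(1.518) / 0.02610 = 0.4174 / 0.02610 = 15.99 h

16.0 h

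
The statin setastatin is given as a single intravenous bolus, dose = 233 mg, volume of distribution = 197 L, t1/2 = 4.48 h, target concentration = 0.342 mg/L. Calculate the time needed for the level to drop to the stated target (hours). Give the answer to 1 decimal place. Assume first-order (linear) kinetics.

8.0 h

C₀ = Dose / Vd = 233.0 / 197 = 1.183 mg/L
k = ln2 / t½ = 0.693147 / 4.48 = 0.1547 h⁻¹
t = ln(C₀ / C) / k = ln(1.183 / 0.342) / 0.1547
  = ln(3.459) / 0.1547 = 1.241 / 0.1547 = 8.022 h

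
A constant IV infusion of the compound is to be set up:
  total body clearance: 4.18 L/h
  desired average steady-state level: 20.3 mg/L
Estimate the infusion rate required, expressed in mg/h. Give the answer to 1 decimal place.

At steady state, infusion rate R₀ = Css × CL = 20.3 × 4.180 = 84.85 mg/h

84.9 mg/h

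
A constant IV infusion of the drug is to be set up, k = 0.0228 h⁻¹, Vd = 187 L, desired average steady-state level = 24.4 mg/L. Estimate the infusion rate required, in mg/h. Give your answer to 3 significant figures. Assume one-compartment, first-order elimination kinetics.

104 mg/h

CL = k × Vd = 0.02280 × 187 = 4.264 L/h
At steady state, infusion rate R₀ = Css × CL = 24.4 × 4.264 = 104.0 mg/h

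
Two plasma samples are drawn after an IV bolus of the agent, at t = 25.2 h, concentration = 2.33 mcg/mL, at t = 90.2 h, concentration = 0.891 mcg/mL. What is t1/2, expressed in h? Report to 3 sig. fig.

46.9 h

k = ln(C₁/C₂) / (t₂ − t₁) = ln(2.33/0.891) / (90.2 − 25.2)
  = 0.9613 / 65.00 = 0.01479 h⁻¹
t½ = ln2 / k = 0.693147 / 0.01479 = 46.87 h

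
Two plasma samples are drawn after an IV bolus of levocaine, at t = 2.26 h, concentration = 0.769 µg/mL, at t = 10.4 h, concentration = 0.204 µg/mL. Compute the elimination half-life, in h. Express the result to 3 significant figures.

k = ln(C₁/C₂) / (t₂ − t₁) = ln(0.769/0.204) / (10.4 − 2.26)
  = 1.327 / 8.140 = 0.1630 h⁻¹
t½ = ln2 / k = 0.693147 / 0.1630 = 4.252 h

4.25 h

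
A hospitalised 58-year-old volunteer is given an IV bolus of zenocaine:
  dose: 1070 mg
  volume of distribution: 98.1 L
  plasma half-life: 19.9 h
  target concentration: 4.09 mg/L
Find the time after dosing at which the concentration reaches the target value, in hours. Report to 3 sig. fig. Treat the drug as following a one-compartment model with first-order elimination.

28.2 h

C₀ = Dose / Vd = 1070 / 98.1 = 10.91 mg/L
k = ln2 / t½ = 0.693147 / 19.9 = 0.03483 h⁻¹
t = ln(C₀ / C) / k = ln(10.91 / 4.09) / 0.03483
  = ln(2.667) / 0.03483 = 0.9810 / 0.03483 = 28.17 h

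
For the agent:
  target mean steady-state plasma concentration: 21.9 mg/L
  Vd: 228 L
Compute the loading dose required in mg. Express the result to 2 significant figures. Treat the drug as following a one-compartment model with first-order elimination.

5000 mg

LD = Css × Vd = 21.9 × 228 = 4993 mg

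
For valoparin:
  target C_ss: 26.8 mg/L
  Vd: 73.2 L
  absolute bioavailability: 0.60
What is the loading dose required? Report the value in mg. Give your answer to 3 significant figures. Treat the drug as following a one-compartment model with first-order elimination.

3270 mg

LD = Css × Vd / F = 26.8 × 73.2 / 0.60 = 3270 mg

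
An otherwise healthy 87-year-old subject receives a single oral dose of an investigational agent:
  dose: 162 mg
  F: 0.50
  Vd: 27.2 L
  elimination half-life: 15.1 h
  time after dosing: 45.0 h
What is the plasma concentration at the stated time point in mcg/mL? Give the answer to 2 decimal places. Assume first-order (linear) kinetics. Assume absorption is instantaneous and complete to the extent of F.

0.38 mcg/mL

Amount reaching circulation = F × Dose = 0.50 × 162.0 = 81.00 mg
C₀ = F·Dose / Vd = 81.00 / 27.2 = 2.978 mg/L
k = ln2 / t½ = 0.693147 / 15.1 = 0.04590 h⁻¹
C = C₀ · e^(−k·t) = 2.978 × e^(−0.04590 × 45.0)
  = 2.978 × 0.1268 = 0.3776 mg/L
(0.3776 mg/L = 0.3776 mcg/mL)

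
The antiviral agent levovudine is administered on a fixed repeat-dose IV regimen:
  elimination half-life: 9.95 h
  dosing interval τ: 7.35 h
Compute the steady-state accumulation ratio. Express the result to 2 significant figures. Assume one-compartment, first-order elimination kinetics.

2.5

k = ln2 / t½ = 0.693147 / 9.95 = 0.06966 h⁻¹
e^(−kτ) = e^(−0.06966 × 7.35) = 0.5993
Accumulation ratio R = 1 / (1 − e^(−kτ)) = 1 / (1 − 0.5993) = 2.496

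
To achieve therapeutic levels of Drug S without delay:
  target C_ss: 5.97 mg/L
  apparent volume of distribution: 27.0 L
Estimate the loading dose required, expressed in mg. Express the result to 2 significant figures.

LD = Css × Vd = 5.97 × 27.0 = 161.2 mg

160 mg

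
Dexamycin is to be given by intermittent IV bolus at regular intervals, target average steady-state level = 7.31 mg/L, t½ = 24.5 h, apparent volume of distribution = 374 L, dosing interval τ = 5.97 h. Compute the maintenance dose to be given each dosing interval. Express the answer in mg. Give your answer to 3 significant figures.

462 mg

k = ln2 / t½ = 0.693147 / 24.5 = 0.02829 h⁻¹
CL = k × Vd = 0.02829 × 374 = 10.58 L/h
At steady state, Dose/τ = Css × CL.
Dose = Css × CL × τ = 7.31 × 10.58 × 5.97 = 461.7 mg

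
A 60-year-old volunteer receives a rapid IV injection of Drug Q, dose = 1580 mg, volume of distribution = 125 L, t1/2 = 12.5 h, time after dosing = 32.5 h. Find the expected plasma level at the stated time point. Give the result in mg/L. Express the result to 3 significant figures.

C₀ = Dose / Vd = 1580 / 125 = 12.64 mg/L
k = ln2 / t½ = 0.693147 / 12.5 = 0.05545 h⁻¹
C = C₀ · e^(−k·t) = 12.64 × e^(−0.05545 × 32.5)
  = 12.64 × 0.1649 = 2.084 mg/L

2.08 mg/L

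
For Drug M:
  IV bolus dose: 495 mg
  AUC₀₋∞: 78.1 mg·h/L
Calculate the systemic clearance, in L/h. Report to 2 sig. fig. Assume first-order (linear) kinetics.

6.3 L/h

CL = Dose / AUC = 495 / 78.1 = 6.338 L/h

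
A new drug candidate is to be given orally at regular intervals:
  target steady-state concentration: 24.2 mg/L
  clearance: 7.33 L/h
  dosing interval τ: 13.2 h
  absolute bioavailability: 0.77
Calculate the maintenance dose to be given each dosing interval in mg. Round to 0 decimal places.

3041 mg

At steady state, F × (Dose/τ) = Css × CL.
Dose = Css × CL × τ / F = 24.2 × 7.330 × 13.2 / 0.77 = 3041 mg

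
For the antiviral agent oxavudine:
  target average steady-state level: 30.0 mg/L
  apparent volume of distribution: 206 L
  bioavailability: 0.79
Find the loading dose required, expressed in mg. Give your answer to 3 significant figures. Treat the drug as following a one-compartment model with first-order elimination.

LD = Css × Vd / F = 30.0 × 206 / 0.79 = 7823 mg

7820 mg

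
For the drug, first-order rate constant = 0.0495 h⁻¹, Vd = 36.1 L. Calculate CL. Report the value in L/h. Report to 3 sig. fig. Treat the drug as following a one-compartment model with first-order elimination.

CL = k × Vd = 0.0495 × 36.1 = 1.787 L/h

1.79 L/h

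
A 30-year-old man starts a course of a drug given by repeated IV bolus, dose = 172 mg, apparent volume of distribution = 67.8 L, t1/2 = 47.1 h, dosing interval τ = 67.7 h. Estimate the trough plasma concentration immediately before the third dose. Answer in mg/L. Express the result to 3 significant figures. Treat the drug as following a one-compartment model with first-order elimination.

1.28 mg/L

C₀ per dose = Dose / Vd = 172 / 67.8 = 2.537 mg/L
k = ln2 / t½ = 0.693147 / 47.1 = 0.01472 h⁻¹
Fraction remaining after one interval: r = e^(−kτ) = e^(−0.01472 × 67.7) = 0.3692
Before dose 3, 2 doses have been given (aged 1τ, 2τ).
C_trough = C₀ × (r + r²) = 2.537 × (0.3692 + 0.1363) = 1.282 mg/L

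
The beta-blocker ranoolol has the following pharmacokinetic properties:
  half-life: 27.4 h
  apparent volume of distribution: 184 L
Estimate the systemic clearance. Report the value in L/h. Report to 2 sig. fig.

k = ln2 / t½ = 0.693147 / 27.4 = 0.02530 h⁻¹
CL = k × Vd = 0.02530 × 184 = 4.655 L/h

4.7 L/h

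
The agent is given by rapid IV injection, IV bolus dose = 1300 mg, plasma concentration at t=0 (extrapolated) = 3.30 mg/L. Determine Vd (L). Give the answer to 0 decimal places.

Vd = Dose / C₀ = 1300 / 3.30 = 393.9 L

394 L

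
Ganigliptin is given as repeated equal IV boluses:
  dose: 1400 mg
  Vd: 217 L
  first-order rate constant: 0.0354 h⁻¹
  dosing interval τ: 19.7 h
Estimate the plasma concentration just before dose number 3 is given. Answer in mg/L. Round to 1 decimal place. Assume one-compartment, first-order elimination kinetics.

4.8 mg/L

C₀ per dose = Dose / Vd = 1400 / 217 = 6.452 mg/L
Fraction remaining after one interval: r = e^(−kτ) = e^(−0.03540 × 19.7) = 0.4979
Before dose 3, 2 doses have been given (aged 1τ, 2τ).
C_trough = C₀ × (r + r²) = 6.452 × (0.4979 + 0.2479) = 4.812 mg/L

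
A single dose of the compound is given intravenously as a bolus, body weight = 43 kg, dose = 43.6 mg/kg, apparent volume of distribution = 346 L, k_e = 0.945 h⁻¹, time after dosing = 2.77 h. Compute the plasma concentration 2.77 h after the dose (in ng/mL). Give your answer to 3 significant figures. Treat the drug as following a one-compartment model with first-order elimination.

Total dose = 43.6 × 43 = 1875 mg
C₀ = Dose / Vd = 1875 / 346 = 5.419 mg/L
C = C₀ · e^(−k·t) = 5.419 × e^(−0.9450 × 2.77)
  = 5.419 × 0.07297 = 0.3954 mg/L
Convert: 0.3954 mg/L × 1000 = 395.4 ng/mL

395 ng/mL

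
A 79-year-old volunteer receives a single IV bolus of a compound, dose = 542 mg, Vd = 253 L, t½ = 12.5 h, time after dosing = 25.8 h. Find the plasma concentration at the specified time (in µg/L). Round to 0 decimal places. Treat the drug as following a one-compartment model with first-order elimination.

512 µg/L

C₀ = Dose / Vd = 542.0 / 253 = 2.142 mg/L
k = ln2 / t½ = 0.693147 / 12.5 = 0.05545 h⁻¹
C = C₀ · e^(−k·t) = 2.142 × e^(−0.05545 × 25.8)
  = 2.142 × 0.2392 = 0.5124 mg/L
Convert: 0.5124 mg/L × 1000 = 512.4 µg/L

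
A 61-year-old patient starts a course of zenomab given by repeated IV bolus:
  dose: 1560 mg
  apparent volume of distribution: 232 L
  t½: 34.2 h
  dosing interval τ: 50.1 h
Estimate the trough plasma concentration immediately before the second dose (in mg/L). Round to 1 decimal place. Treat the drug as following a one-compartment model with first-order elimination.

2.4 mg/L

C₀ per dose = Dose / Vd = 1560 / 232 = 6.724 mg/L
k = ln2 / t½ = 0.693147 / 34.2 = 0.02027 h⁻¹
Fraction remaining after one interval: r = e^(−kτ) = e^(−0.02027 × 50.1) = 0.3622
Before dose 2, 1 dose has been given (aged 1τ).
C_trough = C₀ × r = 6.724 × 0.3622 = 2.435 mg/L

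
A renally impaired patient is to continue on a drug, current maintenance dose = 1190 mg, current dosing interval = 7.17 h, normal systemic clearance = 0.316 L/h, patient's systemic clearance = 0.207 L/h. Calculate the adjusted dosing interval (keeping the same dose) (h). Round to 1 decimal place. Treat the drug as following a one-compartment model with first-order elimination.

To keep the same average steady-state level, dosing rate must scale with clearance.
CL ratio = 0.207 / 0.316 = 0.6551
New interval (same dose) = 7.17 / 0.6551 = 10.94 h

10.9 h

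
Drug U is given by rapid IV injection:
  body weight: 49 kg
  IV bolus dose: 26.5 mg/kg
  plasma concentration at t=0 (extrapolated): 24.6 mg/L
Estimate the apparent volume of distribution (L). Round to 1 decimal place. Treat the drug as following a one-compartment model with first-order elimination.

52.8 L

Dose = 26.5 × 49 = 1299 mg
Vd = Dose / C₀ = 1299 / 24.6 = 52.80 L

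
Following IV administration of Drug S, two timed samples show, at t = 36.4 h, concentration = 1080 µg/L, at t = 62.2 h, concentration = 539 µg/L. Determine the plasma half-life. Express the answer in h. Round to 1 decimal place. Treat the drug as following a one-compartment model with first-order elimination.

25.7 h

k = ln(C₁/C₂) / (t₂ − t₁) = ln(1080/539) / (62.2 − 36.4)
  = 0.6950 / 25.80 = 0.02694 h⁻¹
t½ = ln2 / k = 0.693147 / 0.02694 = 25.73 h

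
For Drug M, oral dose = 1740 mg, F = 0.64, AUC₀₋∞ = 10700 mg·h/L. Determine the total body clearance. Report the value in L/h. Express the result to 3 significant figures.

0.104 L/h

CL = F·Dose / AUC = 0.64 × 1740 / 10700 = 0.1041 L/h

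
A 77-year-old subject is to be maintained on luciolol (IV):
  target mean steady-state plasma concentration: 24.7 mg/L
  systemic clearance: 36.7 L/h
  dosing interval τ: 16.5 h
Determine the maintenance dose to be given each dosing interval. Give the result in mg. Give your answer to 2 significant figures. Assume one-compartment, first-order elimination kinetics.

15000 mg

At steady state, Dose/τ = Css × CL.
Dose = Css × CL × τ = 24.7 × 36.70 × 16.5 = 14960 mg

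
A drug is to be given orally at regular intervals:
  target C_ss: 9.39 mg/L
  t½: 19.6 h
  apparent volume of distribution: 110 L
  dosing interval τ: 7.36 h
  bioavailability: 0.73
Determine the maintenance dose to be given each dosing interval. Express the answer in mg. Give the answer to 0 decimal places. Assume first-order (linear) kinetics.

368 mg

k = ln2 / t½ = 0.693147 / 19.6 = 0.03536 h⁻¹
CL = k × Vd = 0.03536 × 110 = 3.890 L/h
At steady state, F × (Dose/τ) = Css × CL.
Dose = Css × CL × τ / F = 9.39 × 3.890 × 7.36 / 0.73 = 368.3 mg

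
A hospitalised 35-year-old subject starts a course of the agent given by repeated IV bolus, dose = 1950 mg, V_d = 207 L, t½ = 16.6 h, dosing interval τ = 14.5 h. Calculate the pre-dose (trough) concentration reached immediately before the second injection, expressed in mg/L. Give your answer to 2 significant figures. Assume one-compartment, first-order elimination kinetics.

C₀ per dose = Dose / Vd = 1950 / 207 = 9.420 mg/L
k = ln2 / t½ = 0.693147 / 16.6 = 0.04176 h⁻¹
Fraction remaining after one interval: r = e^(−kτ) = e^(−0.04176 × 14.5) = 0.5458
Before dose 2, 1 dose has been given (aged 1τ).
C_trough = C₀ × r = 9.420 × 0.5458 = 5.141 mg/L

5.1 mg/L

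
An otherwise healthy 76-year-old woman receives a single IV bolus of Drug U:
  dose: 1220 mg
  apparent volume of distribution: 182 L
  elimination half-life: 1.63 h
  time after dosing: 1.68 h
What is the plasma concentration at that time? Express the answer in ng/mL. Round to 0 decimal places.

C₀ = Dose / Vd = 1220 / 182 = 6.703 mg/L
k = ln2 / t½ = 0.693147 / 1.63 = 0.4252 h⁻¹
C = C₀ · e^(−k·t) = 6.703 × e^(−0.4252 × 1.68)
  = 6.703 × 0.4895 = 3.281 mg/L
Convert: 3.281 mg/L × 1000 = 3281 ng/mL

3281 ng/mL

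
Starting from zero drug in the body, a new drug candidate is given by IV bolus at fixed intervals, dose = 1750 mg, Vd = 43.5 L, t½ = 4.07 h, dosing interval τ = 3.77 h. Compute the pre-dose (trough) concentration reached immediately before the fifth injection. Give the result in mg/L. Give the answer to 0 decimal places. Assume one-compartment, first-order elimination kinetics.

41 mg/L

C₀ per dose = Dose / Vd = 1750 / 43.5 = 40.23 mg/L
k = ln2 / t½ = 0.693147 / 4.07 = 0.1703 h⁻¹
Fraction remaining after one interval: r = e^(−kτ) = e^(−0.1703 × 3.77) = 0.5262
Before dose 5, 4 doses have been given (aged 1τ, 2τ, 3τ, 4τ).
C_trough = C₀ × (r + r² + … + r^4) = C₀ × r(1−r^4)/(1−r)
        = 40.23 × 0.5262 × (1 − 0.07667) / (1 − 0.5262) = 41.25 mg/L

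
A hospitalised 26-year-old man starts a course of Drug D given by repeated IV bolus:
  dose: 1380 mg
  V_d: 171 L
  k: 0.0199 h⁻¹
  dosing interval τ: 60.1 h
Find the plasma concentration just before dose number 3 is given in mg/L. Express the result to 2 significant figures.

3.2 mg/L

C₀ per dose = Dose / Vd = 1380 / 171 = 8.070 mg/L
Fraction remaining after one interval: r = e^(−kτ) = e^(−0.01990 × 60.1) = 0.3024
Before dose 3, 2 doses have been given (aged 1τ, 2τ).
C_trough = C₀ × (r + r²) = 8.070 × (0.3024 + 0.09145) = 3.178 mg/L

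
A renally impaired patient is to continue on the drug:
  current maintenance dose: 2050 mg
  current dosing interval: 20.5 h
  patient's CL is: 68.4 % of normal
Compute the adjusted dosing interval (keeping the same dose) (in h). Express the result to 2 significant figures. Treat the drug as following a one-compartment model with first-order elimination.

30 h

To keep the same average steady-state level, dosing rate must scale with clearance.
CL ratio = 68.4 / 100 = 0.6840
New interval (same dose) = 20.5 / 0.6840 = 29.97 h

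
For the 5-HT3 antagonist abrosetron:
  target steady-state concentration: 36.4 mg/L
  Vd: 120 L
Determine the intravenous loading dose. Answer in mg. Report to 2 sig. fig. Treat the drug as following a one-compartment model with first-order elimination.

4400 mg

LD = Css × Vd = 36.4 × 120 = 4368 mg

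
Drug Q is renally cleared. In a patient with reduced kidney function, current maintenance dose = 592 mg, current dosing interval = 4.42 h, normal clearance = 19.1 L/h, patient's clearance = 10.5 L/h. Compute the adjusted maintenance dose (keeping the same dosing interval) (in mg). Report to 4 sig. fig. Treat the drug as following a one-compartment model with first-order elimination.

To keep the same average steady-state level, dosing rate must scale with clearance.
CL ratio = 10.5 / 19.1 = 0.5497
New dose (same interval) = 592 × 0.5497 = 325.4 mg

325.4 mg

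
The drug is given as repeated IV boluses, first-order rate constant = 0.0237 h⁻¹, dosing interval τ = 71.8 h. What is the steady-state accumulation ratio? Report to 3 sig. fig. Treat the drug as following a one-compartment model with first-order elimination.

1.22

e^(−kτ) = e^(−0.02370 × 71.8) = 0.1824
Accumulation ratio R = 1 / (1 − e^(−kτ)) = 1 / (1 − 0.1824) = 1.223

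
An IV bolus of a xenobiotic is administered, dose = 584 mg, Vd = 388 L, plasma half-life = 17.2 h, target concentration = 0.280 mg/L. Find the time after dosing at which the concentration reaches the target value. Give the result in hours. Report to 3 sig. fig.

C₀ = Dose / Vd = 584.0 / 388 = 1.505 mg/L
k = ln2 / t½ = 0.693147 / 17.2 = 0.04030 h⁻¹
t = ln(C₀ / C) / k = ln(1.505 / 0.280) / 0.04030
  = ln(5.375) / 0.04030 = 1.682 / 0.04030 = 41.74 h

41.7 h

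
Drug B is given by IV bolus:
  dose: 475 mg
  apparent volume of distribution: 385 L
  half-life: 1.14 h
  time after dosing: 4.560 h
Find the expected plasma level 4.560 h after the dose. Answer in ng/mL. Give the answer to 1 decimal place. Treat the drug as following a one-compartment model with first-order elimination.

C₀ = Dose / Vd = 475.0 / 385 = 1.234 mg/L
k = ln2 / t½ = 0.693147 / 1.14 = 0.6080 h⁻¹
t / t½ = 4.560 / 1.14 = 4 half-lives
C = C₀ × (1/2)^4 = 1.234 × 0.06250 = 0.07713 mg/L
Convert: 0.07713 mg/L × 1000 = 77.13 ng/mL

77.1 ng/mL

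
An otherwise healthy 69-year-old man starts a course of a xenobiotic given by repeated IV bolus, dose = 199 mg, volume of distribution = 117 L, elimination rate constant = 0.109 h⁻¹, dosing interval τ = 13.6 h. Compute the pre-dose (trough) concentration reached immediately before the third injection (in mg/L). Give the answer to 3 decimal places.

C₀ per dose = Dose / Vd = 199 / 117 = 1.701 mg/L
Fraction remaining after one interval: r = e^(−kτ) = e^(−0.1090 × 13.6) = 0.2271
Before dose 3, 2 doses have been given (aged 1τ, 2τ).
C_trough = C₀ × (r + r²) = 1.701 × (0.2271 + 0.05157) = 0.4740 mg/L

0.474 mg/L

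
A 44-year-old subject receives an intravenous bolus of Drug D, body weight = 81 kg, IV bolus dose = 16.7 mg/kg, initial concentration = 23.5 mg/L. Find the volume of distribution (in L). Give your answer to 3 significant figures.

Dose = 16.7 × 81 = 1353 mg
Vd = Dose / C₀ = 1353 / 23.5 = 57.57 L

57.6 L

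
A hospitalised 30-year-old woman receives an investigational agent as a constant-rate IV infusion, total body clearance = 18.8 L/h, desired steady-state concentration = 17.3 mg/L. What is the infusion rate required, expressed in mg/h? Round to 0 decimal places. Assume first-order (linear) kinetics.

325 mg/h

At steady state, infusion rate R₀ = Css × CL = 17.3 × 18.80 = 325.2 mg/h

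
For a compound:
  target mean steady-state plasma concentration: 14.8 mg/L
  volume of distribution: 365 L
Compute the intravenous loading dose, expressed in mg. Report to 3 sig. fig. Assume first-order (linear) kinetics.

LD = Css × Vd = 14.8 × 365 = 5402 mg

5400 mg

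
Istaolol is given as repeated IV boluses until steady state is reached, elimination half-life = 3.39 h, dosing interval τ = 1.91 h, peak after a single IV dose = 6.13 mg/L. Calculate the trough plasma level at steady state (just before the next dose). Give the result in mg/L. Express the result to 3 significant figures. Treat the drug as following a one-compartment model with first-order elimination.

k = ln2 / t½ = 0.693147 / 3.39 = 0.2045 h⁻¹
e^(−kτ) = e^(−0.2045 × 1.91) = 0.6767
Accumulation ratio R = 1 / (1 − e^(−kτ)) = 1 / (1 − 0.6767) = 3.093
Steady-state trough = C₀ × R × e^(−kτ) = 6.13 × 3.093 × 0.6767 = 12.83 mg/L

12.8 mg/L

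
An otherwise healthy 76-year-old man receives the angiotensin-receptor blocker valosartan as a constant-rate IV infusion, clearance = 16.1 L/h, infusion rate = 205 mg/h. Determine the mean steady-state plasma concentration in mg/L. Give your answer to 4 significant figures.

12.73 mg/L

At steady state Css = R₀ / CL = 205 / 16.10 = 12.73 mg/L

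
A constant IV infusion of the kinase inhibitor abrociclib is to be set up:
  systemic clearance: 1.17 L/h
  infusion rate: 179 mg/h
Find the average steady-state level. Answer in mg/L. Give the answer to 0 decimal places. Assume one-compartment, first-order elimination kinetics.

153 mg/L

At steady state Css = R₀ / CL = 179 / 1.170 = 153.0 mg/L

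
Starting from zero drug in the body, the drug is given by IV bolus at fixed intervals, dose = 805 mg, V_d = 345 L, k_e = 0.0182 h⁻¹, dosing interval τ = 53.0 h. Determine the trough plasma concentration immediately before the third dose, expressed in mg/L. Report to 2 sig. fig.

1.2 mg/L

C₀ per dose = Dose / Vd = 805 / 345 = 2.333 mg/L
Fraction remaining after one interval: r = e^(−kτ) = e^(−0.01820 × 53.0) = 0.3811
Before dose 3, 2 doses have been given (aged 1τ, 2τ).
C_trough = C₀ × (r + r²) = 2.333 × (0.3811 + 0.1452) = 1.228 mg/L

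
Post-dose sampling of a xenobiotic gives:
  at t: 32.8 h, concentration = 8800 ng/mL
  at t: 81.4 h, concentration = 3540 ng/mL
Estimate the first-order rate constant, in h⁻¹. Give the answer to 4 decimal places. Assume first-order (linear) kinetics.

k = ln(C₁/C₂) / (t₂ − t₁) = ln(8800/3540) / (81.4 − 32.8)
  = 0.9106 / 48.60 = 0.01874 h⁻¹

0.0187 h⁻¹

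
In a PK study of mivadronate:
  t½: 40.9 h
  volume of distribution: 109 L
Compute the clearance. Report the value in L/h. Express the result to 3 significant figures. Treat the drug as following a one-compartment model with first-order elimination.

k = ln2 / t½ = 0.693147 / 40.9 = 0.01695 h⁻¹
CL = k × Vd = 0.01695 × 109 = 1.848 L/h

1.85 L/h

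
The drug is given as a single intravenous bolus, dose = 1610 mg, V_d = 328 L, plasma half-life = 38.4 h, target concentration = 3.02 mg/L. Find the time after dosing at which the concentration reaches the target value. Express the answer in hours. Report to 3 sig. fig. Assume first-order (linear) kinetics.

C₀ = Dose / Vd = 1610 / 328 = 4.909 mg/L
k = ln2 / t½ = 0.693147 / 38.4 = 0.01805 h⁻¹
t = ln(C₀ / C) / k = ln(4.909 / 3.02) / 0.01805
  = ln(1.625) / 0.01805 = 0.4855 / 0.01805 = 26.90 h

26.9 h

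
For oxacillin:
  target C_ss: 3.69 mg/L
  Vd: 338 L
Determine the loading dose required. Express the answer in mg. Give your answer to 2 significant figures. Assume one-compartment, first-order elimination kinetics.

LD = Css × Vd = 3.69 × 338 = 1247 mg

1200 mg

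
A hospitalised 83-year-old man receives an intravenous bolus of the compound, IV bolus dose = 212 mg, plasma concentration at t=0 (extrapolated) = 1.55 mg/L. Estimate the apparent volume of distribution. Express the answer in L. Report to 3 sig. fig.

137 L

Vd = Dose / C₀ = 212.0 / 1.55 = 136.8 L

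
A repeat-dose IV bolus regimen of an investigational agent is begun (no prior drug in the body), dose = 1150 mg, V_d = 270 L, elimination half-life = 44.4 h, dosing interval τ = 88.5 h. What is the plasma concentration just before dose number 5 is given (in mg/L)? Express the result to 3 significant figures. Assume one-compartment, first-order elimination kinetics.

C₀ per dose = Dose / Vd = 1150 / 270 = 4.259 mg/L
k = ln2 / t½ = 0.693147 / 44.4 = 0.01561 h⁻¹
Fraction remaining after one interval: r = e^(−kτ) = e^(−0.01561 × 88.5) = 0.2512
Before dose 5, 4 doses have been given (aged 1τ, 2τ, 3τ, 4τ).
C_trough = C₀ × (r + r² + … + r^4) = C₀ × r(1−r^4)/(1−r)
        = 4.259 × 0.2512 × (1 − 0.003982) / (1 − 0.2512) = 1.423 mg/L

1.42 mg/L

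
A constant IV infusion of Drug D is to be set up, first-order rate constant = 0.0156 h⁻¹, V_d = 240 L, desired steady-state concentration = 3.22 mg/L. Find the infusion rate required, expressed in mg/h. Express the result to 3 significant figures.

12.1 mg/h

CL = k × Vd = 0.01560 × 240 = 3.744 L/h
At steady state, infusion rate R₀ = Css × CL = 3.22 × 3.744 = 12.06 mg/h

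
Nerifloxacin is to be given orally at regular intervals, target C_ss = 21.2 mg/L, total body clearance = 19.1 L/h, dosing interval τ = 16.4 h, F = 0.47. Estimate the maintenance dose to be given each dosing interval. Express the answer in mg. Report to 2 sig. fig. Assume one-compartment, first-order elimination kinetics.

At steady state, F × (Dose/τ) = Css × CL.
Dose = Css × CL × τ / F = 21.2 × 19.10 × 16.4 / 0.47 = 14130 mg

14000 mg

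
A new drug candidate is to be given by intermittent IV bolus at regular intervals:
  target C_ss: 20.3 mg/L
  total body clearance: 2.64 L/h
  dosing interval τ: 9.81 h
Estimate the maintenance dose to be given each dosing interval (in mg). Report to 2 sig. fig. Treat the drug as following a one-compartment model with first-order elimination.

530 mg

At steady state, Dose/τ = Css × CL.
Dose = Css × CL × τ = 20.3 × 2.640 × 9.81 = 525.7 mg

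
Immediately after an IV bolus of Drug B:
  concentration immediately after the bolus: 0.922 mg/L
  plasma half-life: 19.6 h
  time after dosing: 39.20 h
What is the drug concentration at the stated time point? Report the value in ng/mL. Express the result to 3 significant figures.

231 ng/mL

k = ln2 / t½ = 0.693147 / 19.6 = 0.03536 h⁻¹
t / t½ = 39.20 / 19.6 = 2 half-lives
C = C₀ × (1/2)^2 = 0.9220 × 0.2500 = 0.2305 mg/L
Convert: 0.2305 mg/L × 1000 = 230.5 ng/mL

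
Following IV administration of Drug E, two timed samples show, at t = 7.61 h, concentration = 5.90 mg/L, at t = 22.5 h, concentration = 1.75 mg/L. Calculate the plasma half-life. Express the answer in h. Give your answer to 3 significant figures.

8.49 h

k = ln(C₁/C₂) / (t₂ − t₁) = ln(5.90/1.75) / (22.5 − 7.61)
  = 1.215 / 14.89 = 0.08160 h⁻¹
t½ = ln2 / k = 0.693147 / 0.08160 = 8.494 h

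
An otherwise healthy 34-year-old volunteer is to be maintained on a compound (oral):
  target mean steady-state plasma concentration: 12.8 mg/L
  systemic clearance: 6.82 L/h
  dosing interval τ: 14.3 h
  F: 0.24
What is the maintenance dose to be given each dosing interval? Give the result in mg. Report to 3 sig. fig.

At steady state, F × (Dose/τ) = Css × CL.
Dose = Css × CL × τ / F = 12.8 × 6.820 × 14.3 / 0.24 = 5201 mg

5200 mg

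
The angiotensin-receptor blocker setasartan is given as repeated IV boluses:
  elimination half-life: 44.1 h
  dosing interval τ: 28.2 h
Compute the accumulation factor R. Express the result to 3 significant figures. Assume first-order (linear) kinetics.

k = ln2 / t½ = 0.693147 / 44.1 = 0.01572 h⁻¹
e^(−kτ) = e^(−0.01572 × 28.2) = 0.6419
Accumulation ratio R = 1 / (1 − e^(−kτ)) = 1 / (1 − 0.6419) = 2.793

2.79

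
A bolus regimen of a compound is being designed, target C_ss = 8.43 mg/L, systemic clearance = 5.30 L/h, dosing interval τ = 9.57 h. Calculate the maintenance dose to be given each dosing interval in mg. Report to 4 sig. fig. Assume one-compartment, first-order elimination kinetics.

At steady state, Dose/τ = Css × CL.
Dose = Css × CL × τ = 8.43 × 5.300 × 9.57 = 427.6 mg

427.6 mg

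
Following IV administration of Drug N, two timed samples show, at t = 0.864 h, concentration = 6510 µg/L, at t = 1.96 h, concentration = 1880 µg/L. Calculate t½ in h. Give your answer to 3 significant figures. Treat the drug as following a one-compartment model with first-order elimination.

k = ln(C₁/C₂) / (t₂ − t₁) = ln(6510/1880) / (1.96 − 0.864)
  = 1.242 / 1.096 = 1.133 h⁻¹
t½ = ln2 / k = 0.693147 / 1.133 = 0.6118 h

0.612 h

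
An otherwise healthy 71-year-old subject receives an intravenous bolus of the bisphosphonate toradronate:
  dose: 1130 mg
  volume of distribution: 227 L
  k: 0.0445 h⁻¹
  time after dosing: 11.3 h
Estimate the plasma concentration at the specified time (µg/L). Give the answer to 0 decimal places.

C₀ = Dose / Vd = 1130 / 227 = 4.978 mg/L
C = C₀ · e^(−k·t) = 4.978 × e^(−0.04450 × 11.3)
  = 4.978 × 0.6048 = 3.011 mg/L
Convert: 3.011 mg/L × 1000 = 3011 µg/L

3011 µg/L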